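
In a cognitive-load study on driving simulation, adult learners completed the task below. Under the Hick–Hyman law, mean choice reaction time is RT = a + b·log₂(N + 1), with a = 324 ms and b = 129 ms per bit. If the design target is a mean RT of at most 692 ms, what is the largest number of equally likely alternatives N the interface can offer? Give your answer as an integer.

Set 324 + 129·log₂(N + 1) ≤ 692.
log₂(N + 1) ≤ (692 − 324) / 129 = 2.8527.
N + 1 ≤ 2^2.8527 = 7.2235.
N ≤ 6.2235, so the largest integer N is 6.

6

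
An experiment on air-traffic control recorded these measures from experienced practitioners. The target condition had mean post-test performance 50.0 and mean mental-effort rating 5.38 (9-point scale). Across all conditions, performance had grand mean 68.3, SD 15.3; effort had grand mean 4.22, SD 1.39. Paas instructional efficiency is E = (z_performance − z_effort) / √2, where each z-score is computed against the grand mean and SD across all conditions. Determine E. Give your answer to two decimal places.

-1.44

z_performance = (50.0 − 68.3) / 15.3 = -18.3000 / 15.3 = -1.1961.
z_effort = (5.38 − 4.22) / 1.39 = 1.1600 / 1.39 = 0.8345.
z_P − z_E = -1.1961 − 0.8345 = -2.0306.
E = -2.0306 / √2 = -2.0306 / 1.41421 = -1.4359 ≈ -1.44.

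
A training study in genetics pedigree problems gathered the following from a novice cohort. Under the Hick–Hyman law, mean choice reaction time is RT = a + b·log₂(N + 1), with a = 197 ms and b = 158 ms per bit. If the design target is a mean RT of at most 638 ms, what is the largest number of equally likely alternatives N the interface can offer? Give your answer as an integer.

Set 197 + 158·log₂(N + 1) ≤ 638.
log₂(N + 1) ≤ (638 − 197) / 158 = 2.7911.
N + 1 ≤ 2^2.7911 = 6.9216.
N ≤ 5.9216, so the largest integer N is 5.

5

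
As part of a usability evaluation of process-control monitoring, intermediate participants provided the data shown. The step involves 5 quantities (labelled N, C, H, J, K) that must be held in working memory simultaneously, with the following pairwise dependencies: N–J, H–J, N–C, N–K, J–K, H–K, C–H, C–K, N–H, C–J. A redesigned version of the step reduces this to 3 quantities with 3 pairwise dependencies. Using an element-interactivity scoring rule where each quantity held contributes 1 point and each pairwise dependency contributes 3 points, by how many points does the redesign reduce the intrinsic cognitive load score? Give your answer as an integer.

23

Original: 5 × 1 + 10 × 3 = 5 + 30 = 35.
Redesigned: 3 × 1 + 3 × 3 = 3 + 9 = 12.
Reduction = 35 − 12 = 23.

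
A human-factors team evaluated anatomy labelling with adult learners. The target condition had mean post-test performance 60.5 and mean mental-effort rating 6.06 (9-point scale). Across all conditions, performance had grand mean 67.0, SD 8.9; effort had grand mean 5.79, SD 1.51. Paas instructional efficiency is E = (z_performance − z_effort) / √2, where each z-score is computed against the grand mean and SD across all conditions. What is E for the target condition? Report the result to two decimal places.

z_performance = (60.5 − 67.0) / 8.9 = -6.5000 / 8.9 = -0.7303.
z_effort = (6.06 − 5.79) / 1.51 = 0.2700 / 1.51 = 0.1788.
z_P − z_E = -0.7303 − 0.1788 = -0.9091.
E = -0.9091 / √2 = -0.9091 / 1.41421 = -0.6428 ≈ -0.64.

-0.64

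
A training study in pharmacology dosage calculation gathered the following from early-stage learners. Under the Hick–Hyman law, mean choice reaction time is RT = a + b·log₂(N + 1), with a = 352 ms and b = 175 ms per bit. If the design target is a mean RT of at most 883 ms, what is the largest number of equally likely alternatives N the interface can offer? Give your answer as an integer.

Set 352 + 175·log₂(N + 1) ≤ 883.
log₂(N + 1) ≤ (883 − 352) / 175 = 3.0343.
N + 1 ≤ 2^3.0343 = 8.1925.
N ≤ 7.1925, so the largest integer N is 7.

7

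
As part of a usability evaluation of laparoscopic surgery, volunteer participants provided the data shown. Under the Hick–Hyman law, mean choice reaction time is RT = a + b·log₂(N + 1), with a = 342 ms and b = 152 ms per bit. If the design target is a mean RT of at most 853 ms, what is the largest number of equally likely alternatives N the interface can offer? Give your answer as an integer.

9

Set 342 + 152·log₂(N + 1) ≤ 853.
log₂(N + 1) ≤ (853 − 342) / 152 = 3.3618.
N + 1 ≤ 2^3.3618 = 10.2802.
N ≤ 9.2802, so the largest integer N is 9.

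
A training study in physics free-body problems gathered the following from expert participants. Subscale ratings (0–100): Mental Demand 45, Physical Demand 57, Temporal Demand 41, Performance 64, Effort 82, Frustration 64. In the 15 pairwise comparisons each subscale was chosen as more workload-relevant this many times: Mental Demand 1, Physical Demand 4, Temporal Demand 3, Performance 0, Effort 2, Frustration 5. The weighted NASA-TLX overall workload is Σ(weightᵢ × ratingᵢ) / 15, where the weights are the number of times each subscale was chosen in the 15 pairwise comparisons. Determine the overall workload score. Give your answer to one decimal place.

58.7

The tallies are the weights (they sum to 15).
Weighted sum = 1·45 + 4·57 + 3·41 + 0·64 + 2·82 + 5·64
            = 45 + 228 + 123 + 0 + 164 + 320 = 880.
Overall workload = 880 / 15 = 58.6667 ≈ 58.7.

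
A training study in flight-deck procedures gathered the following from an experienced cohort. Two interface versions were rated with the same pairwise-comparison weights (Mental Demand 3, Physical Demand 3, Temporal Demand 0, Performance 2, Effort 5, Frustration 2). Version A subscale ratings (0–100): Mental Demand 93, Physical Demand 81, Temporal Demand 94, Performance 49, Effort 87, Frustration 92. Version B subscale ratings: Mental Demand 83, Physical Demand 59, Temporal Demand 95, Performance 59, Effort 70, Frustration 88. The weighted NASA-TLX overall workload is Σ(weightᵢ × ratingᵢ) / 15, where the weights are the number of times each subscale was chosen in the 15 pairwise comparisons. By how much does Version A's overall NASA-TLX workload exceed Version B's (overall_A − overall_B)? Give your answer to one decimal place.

Version A weighted sum = 3·93 + 3·81 + 0·94 + 2·49 + 5·87 + 2·92 = 279 + 243 + 0 + 98 + 435 + 184 = 1239; overall_A = 1239/15 = 82.6000.
Version B weighted sum = 3·83 + 3·59 + 0·95 + 2·59 + 5·70 + 2·88 = 249 + 177 + 0 + 118 + 350 + 176 = 1070; overall_B = 1070/15 = 71.3333.
Difference = 82.6000 − 71.3333 = 11.2667 ≈ 11.3.

11.3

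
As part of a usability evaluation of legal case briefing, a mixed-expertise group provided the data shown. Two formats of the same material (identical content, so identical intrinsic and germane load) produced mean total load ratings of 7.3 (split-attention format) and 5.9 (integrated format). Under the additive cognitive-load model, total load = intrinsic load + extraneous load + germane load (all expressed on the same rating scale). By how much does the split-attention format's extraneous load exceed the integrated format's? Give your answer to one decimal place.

Intrinsic and germane load are equal across formats, so the difference in total load equals the difference in extraneous load.
Extraneous-load difference = 7.3 − 5.9 = 1.4.

1.4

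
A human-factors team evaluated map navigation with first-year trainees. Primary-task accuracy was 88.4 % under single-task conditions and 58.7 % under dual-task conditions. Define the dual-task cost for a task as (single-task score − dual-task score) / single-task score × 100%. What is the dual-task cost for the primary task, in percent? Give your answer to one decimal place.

Cost = (88.4 − 58.7) / 88.4 × 100%
     = 29.7000 / 88.4 × 100% = 33.5973%.
≈ 33.6%.

33.6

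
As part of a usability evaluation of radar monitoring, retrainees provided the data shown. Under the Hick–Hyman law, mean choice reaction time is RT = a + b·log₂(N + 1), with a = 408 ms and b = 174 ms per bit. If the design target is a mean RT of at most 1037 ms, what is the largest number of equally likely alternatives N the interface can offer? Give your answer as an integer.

11

Set 408 + 174·log₂(N + 1) ≤ 1037.
log₂(N + 1) ≤ (1037 − 408) / 174 = 3.6149.
N + 1 ≤ 2^3.6149 = 12.2516.
N ≤ 11.2516, so the largest integer N is 11.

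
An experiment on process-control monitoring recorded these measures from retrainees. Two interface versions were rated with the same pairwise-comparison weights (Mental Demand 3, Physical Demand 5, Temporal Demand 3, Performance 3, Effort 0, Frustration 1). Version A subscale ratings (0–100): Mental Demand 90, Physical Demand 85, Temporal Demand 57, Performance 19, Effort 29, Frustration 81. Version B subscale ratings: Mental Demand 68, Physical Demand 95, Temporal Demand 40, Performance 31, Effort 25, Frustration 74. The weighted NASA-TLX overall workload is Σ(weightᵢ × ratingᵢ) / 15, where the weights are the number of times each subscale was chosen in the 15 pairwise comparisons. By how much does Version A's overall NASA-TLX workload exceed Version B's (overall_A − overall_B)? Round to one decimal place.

2.5

Version A weighted sum = 3·90 + 5·85 + 3·57 + 3·19 + 0·29 + 1·81 = 270 + 425 + 171 + 57 + 0 + 81 = 1004; overall_A = 1004/15 = 66.9333.
Version B weighted sum = 3·68 + 5·95 + 3·40 + 3·31 + 0·25 + 1·74 = 204 + 475 + 120 + 93 + 0 + 74 = 966; overall_B = 966/15 = 64.4000.
Difference = 66.9333 − 64.4000 = 2.5333 ≈ 2.5.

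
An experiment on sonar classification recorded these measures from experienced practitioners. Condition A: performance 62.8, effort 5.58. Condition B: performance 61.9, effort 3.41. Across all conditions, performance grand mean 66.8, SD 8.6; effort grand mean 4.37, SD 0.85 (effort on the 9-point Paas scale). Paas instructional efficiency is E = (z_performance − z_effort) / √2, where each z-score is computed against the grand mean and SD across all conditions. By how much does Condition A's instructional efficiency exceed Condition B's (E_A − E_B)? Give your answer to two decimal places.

-1.73

Condition A: z_P = (62.8 − 66.8)/8.6 = -0.4651; z_E = (5.58 − 4.37)/0.85 = 1.4235; E_A = (-0.4651 − 1.4235)/√2 = -1.3354.
Condition B: z_P = (61.9 − 66.8)/8.6 = -0.5698; z_E = (3.41 − 4.37)/0.85 = -1.1294; E_B = (-0.5698 − (-1.1294))/√2 = 0.3957.
E_A − E_B = -1.3354 − 0.3957 = -1.7311 ≈ -1.73.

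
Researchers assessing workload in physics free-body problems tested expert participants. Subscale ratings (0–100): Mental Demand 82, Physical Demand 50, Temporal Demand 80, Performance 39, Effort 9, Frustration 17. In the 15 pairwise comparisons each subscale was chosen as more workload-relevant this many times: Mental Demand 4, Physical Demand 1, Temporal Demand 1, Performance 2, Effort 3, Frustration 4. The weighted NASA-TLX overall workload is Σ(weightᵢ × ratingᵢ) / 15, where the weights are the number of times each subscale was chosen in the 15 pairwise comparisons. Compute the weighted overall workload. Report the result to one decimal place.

42.1

The tallies are the weights (they sum to 15).
Weighted sum = 4·82 + 1·50 + 1·80 + 2·39 + 3·9 + 4·17
            = 328 + 50 + 80 + 78 + 27 + 68 = 631.
Overall workload = 631 / 15 = 42.0667 ≈ 42.1.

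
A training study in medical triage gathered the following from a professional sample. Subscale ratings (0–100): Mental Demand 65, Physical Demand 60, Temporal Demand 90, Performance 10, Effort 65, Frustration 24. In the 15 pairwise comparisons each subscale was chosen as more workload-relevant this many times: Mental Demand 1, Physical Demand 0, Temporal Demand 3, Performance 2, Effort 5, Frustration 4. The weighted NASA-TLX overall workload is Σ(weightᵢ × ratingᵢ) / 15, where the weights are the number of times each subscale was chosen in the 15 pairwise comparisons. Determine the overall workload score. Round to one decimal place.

The tallies are the weights (they sum to 15).
Weighted sum = 1·65 + 0·60 + 3·90 + 2·10 + 5·65 + 4·24
            = 65 + 0 + 270 + 20 + 325 + 96 = 776.
Overall workload = 776 / 15 = 51.7333 ≈ 51.7.

51.7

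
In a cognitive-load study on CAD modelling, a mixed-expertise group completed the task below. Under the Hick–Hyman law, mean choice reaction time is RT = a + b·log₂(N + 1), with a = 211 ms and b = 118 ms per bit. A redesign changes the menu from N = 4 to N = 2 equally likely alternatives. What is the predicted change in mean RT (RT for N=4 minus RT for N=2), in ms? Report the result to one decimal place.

RT(4) = 211 + 118·log₂(5) = 211 + 118·2.3219 = 484.9842 ms.
RT(2) = 211 + 118·log₂(3) = 211 + 118·1.5850 = 398.0300 ms.
Difference = 484.9842 − 398.0300 = 86.9542 ≈ 87.0 ms.

87.0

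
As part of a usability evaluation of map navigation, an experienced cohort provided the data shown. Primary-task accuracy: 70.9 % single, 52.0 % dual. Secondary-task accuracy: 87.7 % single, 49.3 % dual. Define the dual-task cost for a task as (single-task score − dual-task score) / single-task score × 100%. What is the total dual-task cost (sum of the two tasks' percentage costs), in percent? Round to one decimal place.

Primary cost = (70.9 − 52.0) / 70.9 × 100% = 26.6573%.
Secondary cost = (87.7 − 49.3) / 87.7 × 100% = 43.7856%.
Total = 26.6573% + 43.7856% = 70.4429% ≈ 70.4%.

70.4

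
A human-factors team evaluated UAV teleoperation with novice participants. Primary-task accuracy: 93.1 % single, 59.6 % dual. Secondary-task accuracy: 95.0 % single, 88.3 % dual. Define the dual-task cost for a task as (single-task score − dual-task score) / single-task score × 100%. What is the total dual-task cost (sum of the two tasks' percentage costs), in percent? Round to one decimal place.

43.0

Primary cost = (93.1 − 59.6) / 93.1 × 100% = 35.9828%.
Secondary cost = (95.0 − 88.3) / 95.0 × 100% = 7.0526%.
Total = 35.9828% + 7.0526% = 43.0354% ≈ 43.0%.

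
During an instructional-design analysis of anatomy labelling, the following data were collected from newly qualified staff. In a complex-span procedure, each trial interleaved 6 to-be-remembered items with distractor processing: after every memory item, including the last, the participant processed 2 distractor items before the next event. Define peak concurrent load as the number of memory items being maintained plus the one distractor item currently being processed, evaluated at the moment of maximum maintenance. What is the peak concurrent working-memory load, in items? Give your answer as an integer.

7

Maintenance is greatest during the distractor(s) after memory item 6: all 6 memory items are being held.
One distractor item is concurrently being processed.
Peak concurrent load = 6 + 1 = 7 items.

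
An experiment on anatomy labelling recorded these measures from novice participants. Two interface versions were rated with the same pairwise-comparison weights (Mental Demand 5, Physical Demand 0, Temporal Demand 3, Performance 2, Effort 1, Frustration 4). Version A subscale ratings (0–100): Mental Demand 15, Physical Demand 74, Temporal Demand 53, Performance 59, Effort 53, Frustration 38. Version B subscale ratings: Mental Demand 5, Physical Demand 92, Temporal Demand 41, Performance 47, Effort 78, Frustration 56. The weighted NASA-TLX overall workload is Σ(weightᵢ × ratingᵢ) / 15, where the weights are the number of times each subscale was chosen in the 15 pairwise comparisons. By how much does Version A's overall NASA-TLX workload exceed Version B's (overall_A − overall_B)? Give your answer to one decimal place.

0.9

Version A weighted sum = 5·15 + 0·74 + 3·53 + 2·59 + 1·53 + 4·38 = 75 + 0 + 159 + 118 + 53 + 152 = 557; overall_A = 557/15 = 37.1333.
Version B weighted sum = 5·5 + 0·92 + 3·41 + 2·47 + 1·78 + 4·56 = 25 + 0 + 123 + 94 + 78 + 224 = 544; overall_B = 544/15 = 36.2667.
Difference = 37.1333 − 36.2667 = 0.8666 ≈ 0.9.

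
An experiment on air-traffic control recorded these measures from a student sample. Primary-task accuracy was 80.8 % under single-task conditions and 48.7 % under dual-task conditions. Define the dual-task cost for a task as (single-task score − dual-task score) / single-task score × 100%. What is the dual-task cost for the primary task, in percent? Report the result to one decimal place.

39.7

Cost = (80.8 − 48.7) / 80.8 × 100%
     = 32.1000 / 80.8 × 100% = 39.7277%.
≈ 39.7%.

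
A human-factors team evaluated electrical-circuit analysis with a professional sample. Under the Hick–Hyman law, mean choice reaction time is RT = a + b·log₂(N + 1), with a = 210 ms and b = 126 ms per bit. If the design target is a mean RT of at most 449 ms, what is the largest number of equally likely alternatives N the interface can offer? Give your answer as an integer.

Set 210 + 126·log₂(N + 1) ≤ 449.
log₂(N + 1) ≤ (449 − 210) / 126 = 1.8968.
N + 1 ≤ 2^1.8968 = 3.7239.
N ≤ 2.7239, so the largest integer N is 2.

2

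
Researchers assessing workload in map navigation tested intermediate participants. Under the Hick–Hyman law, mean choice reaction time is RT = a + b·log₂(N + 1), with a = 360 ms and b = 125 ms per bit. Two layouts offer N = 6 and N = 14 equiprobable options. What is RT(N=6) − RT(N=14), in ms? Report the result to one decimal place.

-137.4

RT(6) = 360 + 125·log₂(7) = 360 + 125·2.8074 = 710.9250 ms.
RT(14) = 360 + 125·log₂(15) = 360 + 125·3.9069 = 848.3625 ms.
Difference = 710.9250 − 848.3625 = -137.4375 ≈ -137.4 ms.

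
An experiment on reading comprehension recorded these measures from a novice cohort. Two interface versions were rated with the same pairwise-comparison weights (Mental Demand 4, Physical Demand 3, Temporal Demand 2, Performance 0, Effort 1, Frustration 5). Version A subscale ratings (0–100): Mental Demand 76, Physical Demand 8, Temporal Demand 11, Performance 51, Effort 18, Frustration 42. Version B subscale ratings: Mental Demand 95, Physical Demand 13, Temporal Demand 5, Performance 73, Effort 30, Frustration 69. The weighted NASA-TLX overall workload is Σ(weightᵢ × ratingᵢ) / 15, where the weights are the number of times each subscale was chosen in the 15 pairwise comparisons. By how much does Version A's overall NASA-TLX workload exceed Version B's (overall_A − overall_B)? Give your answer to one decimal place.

-15.1

Version A weighted sum = 4·76 + 3·8 + 2·11 + 0·51 + 1·18 + 5·42 = 304 + 24 + 22 + 0 + 18 + 210 = 578; overall_A = 578/15 = 38.5333.
Version B weighted sum = 4·95 + 3·13 + 2·5 + 0·73 + 1·30 + 5·69 = 380 + 39 + 10 + 0 + 30 + 345 = 804; overall_B = 804/15 = 53.6000.
Difference = 38.5333 − 53.6000 = -15.0667 ≈ -15.1.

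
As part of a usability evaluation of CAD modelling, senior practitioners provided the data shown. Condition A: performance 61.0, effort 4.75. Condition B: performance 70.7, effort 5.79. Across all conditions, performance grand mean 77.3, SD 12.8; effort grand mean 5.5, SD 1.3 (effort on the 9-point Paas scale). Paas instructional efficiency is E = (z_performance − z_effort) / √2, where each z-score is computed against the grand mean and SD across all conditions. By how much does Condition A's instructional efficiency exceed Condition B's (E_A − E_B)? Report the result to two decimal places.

0.03

Condition A: z_P = (61.0 − 77.3)/12.8 = -1.2734; z_E = (4.75 − 5.5)/1.3 = -0.5769; E_A = (-1.2734 − (-0.5769))/√2 = -0.4925.
Condition B: z_P = (70.7 − 77.3)/12.8 = -0.5156; z_E = (5.79 − 5.5)/1.3 = 0.2231; E_B = (-0.5156 − 0.2231)/√2 = -0.5223.
E_A − E_B = -0.4925 − (-0.5223) = 0.0298 ≈ 0.03.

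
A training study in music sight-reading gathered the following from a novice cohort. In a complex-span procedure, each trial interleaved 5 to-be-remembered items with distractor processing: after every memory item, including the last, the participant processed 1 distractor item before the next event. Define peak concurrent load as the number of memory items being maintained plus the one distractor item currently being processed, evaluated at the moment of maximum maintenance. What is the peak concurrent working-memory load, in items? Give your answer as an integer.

6

Maintenance is greatest during the distractor(s) after memory item 5: all 5 memory items are being held.
One distractor item is concurrently being processed.
Peak concurrent load = 5 + 1 = 6 items.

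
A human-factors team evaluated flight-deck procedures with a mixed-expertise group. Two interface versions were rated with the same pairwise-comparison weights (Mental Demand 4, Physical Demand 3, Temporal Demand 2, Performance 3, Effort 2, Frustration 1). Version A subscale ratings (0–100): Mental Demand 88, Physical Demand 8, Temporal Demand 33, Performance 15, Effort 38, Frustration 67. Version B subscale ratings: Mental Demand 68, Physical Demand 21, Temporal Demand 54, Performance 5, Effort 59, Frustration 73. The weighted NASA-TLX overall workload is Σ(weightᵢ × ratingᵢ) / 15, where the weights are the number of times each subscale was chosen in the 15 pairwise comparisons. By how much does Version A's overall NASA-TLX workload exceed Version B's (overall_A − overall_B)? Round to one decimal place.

Version A weighted sum = 4·88 + 3·8 + 2·33 + 3·15 + 2·38 + 1·67 = 352 + 24 + 66 + 45 + 76 + 67 = 630; overall_A = 630/15 = 42.0000.
Version B weighted sum = 4·68 + 3·21 + 2·54 + 3·5 + 2·59 + 1·73 = 272 + 63 + 108 + 15 + 118 + 73 = 649; overall_B = 649/15 = 43.2667.
Difference = 42.0000 − 43.2667 = -1.2667 ≈ -1.3.

-1.3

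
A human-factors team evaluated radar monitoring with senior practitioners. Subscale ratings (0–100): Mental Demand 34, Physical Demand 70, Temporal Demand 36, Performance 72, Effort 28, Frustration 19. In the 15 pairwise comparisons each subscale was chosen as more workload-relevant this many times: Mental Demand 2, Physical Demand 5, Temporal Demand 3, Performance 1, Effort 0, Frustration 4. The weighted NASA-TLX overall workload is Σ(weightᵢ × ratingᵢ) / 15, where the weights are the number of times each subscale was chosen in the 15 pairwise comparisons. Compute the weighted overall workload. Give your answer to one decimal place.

The tallies are the weights (they sum to 15).
Weighted sum = 2·34 + 5·70 + 3·36 + 1·72 + 0·28 + 4·19
            = 68 + 350 + 108 + 72 + 0 + 76 = 674.
Overall workload = 674 / 15 = 44.9333 ≈ 44.9.

44.9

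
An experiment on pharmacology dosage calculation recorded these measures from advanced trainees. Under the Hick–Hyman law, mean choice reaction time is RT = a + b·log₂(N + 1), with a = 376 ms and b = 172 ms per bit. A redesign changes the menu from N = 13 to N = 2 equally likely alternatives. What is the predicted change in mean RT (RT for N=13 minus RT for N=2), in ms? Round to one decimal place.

382.3

RT(13) = 376 + 172·log₂(14) = 376 + 172·3.8074 = 1030.8728 ms.
RT(2) = 376 + 172·log₂(3) = 376 + 172·1.5850 = 648.6200 ms.
Difference = 1030.8728 − 648.6200 = 382.2528 ≈ 382.3 ms.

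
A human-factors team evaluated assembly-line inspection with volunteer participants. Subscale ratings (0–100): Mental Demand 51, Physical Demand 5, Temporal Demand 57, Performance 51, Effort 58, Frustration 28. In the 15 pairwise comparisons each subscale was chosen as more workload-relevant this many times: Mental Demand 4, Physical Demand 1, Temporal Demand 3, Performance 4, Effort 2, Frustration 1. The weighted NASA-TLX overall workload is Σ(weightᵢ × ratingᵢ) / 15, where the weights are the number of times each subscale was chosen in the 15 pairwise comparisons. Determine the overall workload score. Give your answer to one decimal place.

The tallies are the weights (they sum to 15).
Weighted sum = 4·51 + 1·5 + 3·57 + 4·51 + 2·58 + 1·28
            = 204 + 5 + 171 + 204 + 116 + 28 = 728.
Overall workload = 728 / 15 = 48.5333 ≈ 48.5.

48.5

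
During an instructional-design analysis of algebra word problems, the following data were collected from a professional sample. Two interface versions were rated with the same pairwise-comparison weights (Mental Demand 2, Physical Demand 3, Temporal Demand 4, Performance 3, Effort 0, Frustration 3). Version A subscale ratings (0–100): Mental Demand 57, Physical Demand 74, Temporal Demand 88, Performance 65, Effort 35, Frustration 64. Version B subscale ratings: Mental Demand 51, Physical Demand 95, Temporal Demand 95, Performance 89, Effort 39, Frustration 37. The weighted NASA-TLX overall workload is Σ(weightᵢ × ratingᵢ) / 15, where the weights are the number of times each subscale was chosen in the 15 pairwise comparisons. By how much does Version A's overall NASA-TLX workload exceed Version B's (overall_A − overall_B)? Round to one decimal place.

Version A weighted sum = 2·57 + 3·74 + 4·88 + 3·65 + 0·35 + 3·64 = 114 + 222 + 352 + 195 + 0 + 192 = 1075; overall_A = 1075/15 = 71.6667.
Version B weighted sum = 2·51 + 3·95 + 4·95 + 3·89 + 0·39 + 3·37 = 102 + 285 + 380 + 267 + 0 + 111 = 1145; overall_B = 1145/15 = 76.3333.
Difference = 71.6667 − 76.3333 = -4.6666 ≈ -4.7.

-4.7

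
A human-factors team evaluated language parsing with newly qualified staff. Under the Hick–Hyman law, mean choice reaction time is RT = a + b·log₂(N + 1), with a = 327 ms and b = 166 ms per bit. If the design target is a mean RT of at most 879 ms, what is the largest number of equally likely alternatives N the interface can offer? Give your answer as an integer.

9

Set 327 + 166·log₂(N + 1) ≤ 879.
log₂(N + 1) ≤ (879 − 327) / 166 = 3.3253.
N + 1 ≤ 2^3.3253 = 10.0234.
N ≤ 9.0234, so the largest integer N is 9.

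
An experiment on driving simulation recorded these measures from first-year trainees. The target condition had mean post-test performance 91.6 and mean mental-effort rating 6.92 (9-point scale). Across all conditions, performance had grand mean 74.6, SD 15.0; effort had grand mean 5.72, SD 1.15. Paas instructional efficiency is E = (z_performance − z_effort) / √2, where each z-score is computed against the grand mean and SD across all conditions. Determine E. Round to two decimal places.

0.06

z_performance = (91.6 − 74.6) / 15.0 = 17.0000 / 15.0 = 1.1333.
z_effort = (6.92 − 5.72) / 1.15 = 1.2000 / 1.15 = 1.0435.
z_P − z_E = 1.1333 − 1.0435 = 0.0898.
E = 0.0898 / √2 = 0.0898 / 1.41421 = 0.0635 ≈ 0.06.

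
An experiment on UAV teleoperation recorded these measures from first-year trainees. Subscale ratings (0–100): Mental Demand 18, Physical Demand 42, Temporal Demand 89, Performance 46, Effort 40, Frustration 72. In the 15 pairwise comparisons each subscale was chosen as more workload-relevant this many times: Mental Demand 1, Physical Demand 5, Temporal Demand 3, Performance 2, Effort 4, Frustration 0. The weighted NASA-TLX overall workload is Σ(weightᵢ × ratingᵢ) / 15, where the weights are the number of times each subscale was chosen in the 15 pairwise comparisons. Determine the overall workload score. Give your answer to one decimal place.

The tallies are the weights (they sum to 15).
Weighted sum = 1·18 + 5·42 + 3·89 + 2·46 + 4·40 + 0·72
            = 18 + 210 + 267 + 92 + 160 + 0 = 747.
Overall workload = 747 / 15 = 49.8000 ≈ 49.8.

49.8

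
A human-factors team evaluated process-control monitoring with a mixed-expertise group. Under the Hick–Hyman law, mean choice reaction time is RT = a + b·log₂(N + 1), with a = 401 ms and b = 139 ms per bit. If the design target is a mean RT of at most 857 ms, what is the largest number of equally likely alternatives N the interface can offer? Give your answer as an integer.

Set 401 + 139·log₂(N + 1) ≤ 857.
log₂(N + 1) ≤ (857 − 401) / 139 = 3.2806.
N + 1 ≤ 2^3.2806 = 9.7176.
N ≤ 8.7176, so the largest integer N is 8.

8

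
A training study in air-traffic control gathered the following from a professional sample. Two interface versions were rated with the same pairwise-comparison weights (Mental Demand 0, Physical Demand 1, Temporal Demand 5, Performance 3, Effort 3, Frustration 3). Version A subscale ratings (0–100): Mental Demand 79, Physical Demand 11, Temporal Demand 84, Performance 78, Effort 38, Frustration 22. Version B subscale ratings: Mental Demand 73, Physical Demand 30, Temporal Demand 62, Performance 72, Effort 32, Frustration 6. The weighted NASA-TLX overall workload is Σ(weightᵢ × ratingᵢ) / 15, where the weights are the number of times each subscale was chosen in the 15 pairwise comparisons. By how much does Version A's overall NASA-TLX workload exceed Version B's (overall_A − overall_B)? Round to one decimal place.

11.7

Version A weighted sum = 0·79 + 1·11 + 5·84 + 3·78 + 3·38 + 3·22 = 0 + 11 + 420 + 234 + 114 + 66 = 845; overall_A = 845/15 = 56.3333.
Version B weighted sum = 0·73 + 1·30 + 5·62 + 3·72 + 3·32 + 3·6 = 0 + 30 + 310 + 216 + 96 + 18 = 670; overall_B = 670/15 = 44.6667.
Difference = 56.3333 − 44.6667 = 11.6666 ≈ 11.7.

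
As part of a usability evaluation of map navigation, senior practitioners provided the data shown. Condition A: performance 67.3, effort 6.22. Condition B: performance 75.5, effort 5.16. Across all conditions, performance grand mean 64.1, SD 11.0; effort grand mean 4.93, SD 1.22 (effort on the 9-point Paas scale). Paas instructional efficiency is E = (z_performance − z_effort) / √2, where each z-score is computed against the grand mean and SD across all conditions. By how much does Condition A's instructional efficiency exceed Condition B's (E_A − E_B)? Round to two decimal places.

-1.14

Condition A: z_P = (67.3 − 64.1)/11.0 = 0.2909; z_E = (6.22 − 4.93)/1.22 = 1.0574; E_A = (0.2909 − 1.0574)/√2 = -0.5420.
Condition B: z_P = (75.5 − 64.1)/11.0 = 1.0364; z_E = (5.16 − 4.93)/1.22 = 0.1885; E_B = (1.0364 − 0.1885)/√2 = 0.5996.
E_A − E_B = -0.5420 − 0.5996 = -1.1416 ≈ -1.14.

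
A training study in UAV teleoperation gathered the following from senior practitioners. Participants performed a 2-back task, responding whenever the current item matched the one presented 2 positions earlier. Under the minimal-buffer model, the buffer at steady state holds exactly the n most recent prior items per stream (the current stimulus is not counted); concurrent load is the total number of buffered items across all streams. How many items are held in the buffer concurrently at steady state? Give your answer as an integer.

2

The buffer holds the 2 most recent prior items.
Steady-state concurrent load = 2 items.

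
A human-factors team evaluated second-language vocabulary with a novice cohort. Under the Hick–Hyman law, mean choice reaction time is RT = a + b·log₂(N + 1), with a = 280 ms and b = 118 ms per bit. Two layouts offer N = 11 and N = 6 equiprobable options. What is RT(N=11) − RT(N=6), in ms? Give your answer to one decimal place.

91.8

RT(11) = 280 + 118·log₂(12) = 280 + 118·3.5850 = 703.0300 ms.
RT(6) = 280 + 118·log₂(7) = 280 + 118·2.8074 = 611.2732 ms.
Difference = 703.0300 − 611.2732 = 91.7568 ≈ 91.8 ms.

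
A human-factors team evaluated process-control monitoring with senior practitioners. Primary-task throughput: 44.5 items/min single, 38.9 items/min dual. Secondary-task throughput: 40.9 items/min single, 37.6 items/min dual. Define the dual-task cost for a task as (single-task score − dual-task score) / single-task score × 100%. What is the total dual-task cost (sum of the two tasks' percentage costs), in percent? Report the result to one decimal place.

20.7

Primary cost = (44.5 − 38.9) / 44.5 × 100% = 12.5843%.
Secondary cost = (40.9 − 37.6) / 40.9 × 100% = 8.0685%.
Total = 12.5843% + 8.0685% = 20.6528% ≈ 20.7%.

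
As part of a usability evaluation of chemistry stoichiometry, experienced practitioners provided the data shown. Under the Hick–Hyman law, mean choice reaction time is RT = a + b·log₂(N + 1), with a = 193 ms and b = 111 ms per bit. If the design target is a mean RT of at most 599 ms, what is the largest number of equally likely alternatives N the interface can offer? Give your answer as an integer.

Set 193 + 111·log₂(N + 1) ≤ 599.
log₂(N + 1) ≤ (599 − 193) / 111 = 3.6577.
N + 1 ≤ 2^3.6577 = 12.6205.
N ≤ 11.6205, so the largest integer N is 11.

11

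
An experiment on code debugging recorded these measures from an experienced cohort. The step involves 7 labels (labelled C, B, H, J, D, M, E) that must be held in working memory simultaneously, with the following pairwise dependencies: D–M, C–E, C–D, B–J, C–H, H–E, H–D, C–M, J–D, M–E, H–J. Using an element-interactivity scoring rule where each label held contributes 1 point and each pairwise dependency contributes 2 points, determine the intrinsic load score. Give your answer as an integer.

29

Count of labels held simultaneously: 7.
Count of pairwise dependencies listed: 11.
Element contribution: 7 × 1 = 7.
Interaction contribution: 11 × 2 = 22.
Intrinsic load = 7 + 22 = 29.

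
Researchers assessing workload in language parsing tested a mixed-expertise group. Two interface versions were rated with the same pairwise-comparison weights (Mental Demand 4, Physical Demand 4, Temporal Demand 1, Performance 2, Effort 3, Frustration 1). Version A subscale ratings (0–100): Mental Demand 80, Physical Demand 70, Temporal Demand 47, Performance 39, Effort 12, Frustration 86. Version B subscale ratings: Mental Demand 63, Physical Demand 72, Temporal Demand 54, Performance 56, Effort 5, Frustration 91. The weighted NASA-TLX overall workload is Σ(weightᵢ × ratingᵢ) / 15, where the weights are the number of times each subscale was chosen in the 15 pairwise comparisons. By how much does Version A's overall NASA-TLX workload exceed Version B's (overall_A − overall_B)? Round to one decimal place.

Version A weighted sum = 4·80 + 4·70 + 1·47 + 2·39 + 3·12 + 1·86 = 320 + 280 + 47 + 78 + 36 + 86 = 847; overall_A = 847/15 = 56.4667.
Version B weighted sum = 4·63 + 4·72 + 1·54 + 2·56 + 3·5 + 1·91 = 252 + 288 + 54 + 112 + 15 + 91 = 812; overall_B = 812/15 = 54.1333.
Difference = 56.4667 − 54.1333 = 2.3334 ≈ 2.3.

2.3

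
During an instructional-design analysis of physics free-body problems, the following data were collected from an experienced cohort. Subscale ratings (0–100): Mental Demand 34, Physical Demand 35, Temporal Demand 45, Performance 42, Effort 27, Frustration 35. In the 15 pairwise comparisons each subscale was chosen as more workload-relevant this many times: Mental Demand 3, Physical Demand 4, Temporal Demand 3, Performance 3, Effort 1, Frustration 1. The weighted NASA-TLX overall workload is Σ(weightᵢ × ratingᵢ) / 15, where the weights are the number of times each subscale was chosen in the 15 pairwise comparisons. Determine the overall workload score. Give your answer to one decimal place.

The tallies are the weights (they sum to 15).
Weighted sum = 3·34 + 4·35 + 3·45 + 3·42 + 1·27 + 1·35
            = 102 + 140 + 135 + 126 + 27 + 35 = 565.
Overall workload = 565 / 15 = 37.6667 ≈ 37.7.

37.7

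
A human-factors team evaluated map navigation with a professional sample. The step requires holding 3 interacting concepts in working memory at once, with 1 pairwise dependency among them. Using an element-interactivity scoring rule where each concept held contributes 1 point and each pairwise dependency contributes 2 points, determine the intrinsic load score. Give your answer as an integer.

Element contribution: 3 × 1 = 3.
Interaction contribution: 1 × 2 = 2.
Intrinsic load = 3 + 2 = 5.

5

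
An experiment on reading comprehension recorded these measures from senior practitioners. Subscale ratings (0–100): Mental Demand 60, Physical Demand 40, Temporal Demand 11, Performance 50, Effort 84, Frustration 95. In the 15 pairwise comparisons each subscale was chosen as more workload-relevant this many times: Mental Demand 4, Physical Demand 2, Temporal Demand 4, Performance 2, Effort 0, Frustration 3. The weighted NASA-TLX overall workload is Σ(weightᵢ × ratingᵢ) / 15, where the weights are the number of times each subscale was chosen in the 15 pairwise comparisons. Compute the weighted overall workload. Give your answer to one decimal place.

49.9

The tallies are the weights (they sum to 15).
Weighted sum = 4·60 + 2·40 + 4·11 + 2·50 + 0·84 + 3·95
            = 240 + 80 + 44 + 100 + 0 + 285 = 749.
Overall workload = 749 / 15 = 49.9333 ≈ 49.9.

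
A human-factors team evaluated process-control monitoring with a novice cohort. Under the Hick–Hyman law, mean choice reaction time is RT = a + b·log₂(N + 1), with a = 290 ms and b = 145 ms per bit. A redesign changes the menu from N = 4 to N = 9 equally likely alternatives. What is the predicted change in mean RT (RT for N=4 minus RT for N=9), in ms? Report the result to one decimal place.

RT(4) = 290 + 145·log₂(5) = 290 + 145·2.3219 = 626.6755 ms.
RT(9) = 290 + 145·log₂(10) = 290 + 145·3.3219 = 771.6755 ms.
Difference = 626.6755 − 771.6755 = -145.0000 ≈ -145.0 ms.

-145.0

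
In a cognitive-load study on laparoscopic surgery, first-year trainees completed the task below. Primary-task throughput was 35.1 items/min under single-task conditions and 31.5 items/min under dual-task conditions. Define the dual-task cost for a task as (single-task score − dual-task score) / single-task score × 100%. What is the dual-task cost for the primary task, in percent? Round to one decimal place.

Cost = (35.1 − 31.5) / 35.1 × 100%
     = 3.6000 / 35.1 × 100% = 10.2564%.
≈ 10.3%.

10.3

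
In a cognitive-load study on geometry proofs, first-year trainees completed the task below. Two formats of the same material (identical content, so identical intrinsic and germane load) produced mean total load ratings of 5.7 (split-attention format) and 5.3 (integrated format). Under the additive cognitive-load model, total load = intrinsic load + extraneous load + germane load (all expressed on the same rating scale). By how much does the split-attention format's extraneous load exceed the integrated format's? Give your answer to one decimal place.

0.4

Intrinsic and germane load are equal across formats, so the difference in total load equals the difference in extraneous load.
Extraneous-load difference = 5.7 − 5.3 = 0.4.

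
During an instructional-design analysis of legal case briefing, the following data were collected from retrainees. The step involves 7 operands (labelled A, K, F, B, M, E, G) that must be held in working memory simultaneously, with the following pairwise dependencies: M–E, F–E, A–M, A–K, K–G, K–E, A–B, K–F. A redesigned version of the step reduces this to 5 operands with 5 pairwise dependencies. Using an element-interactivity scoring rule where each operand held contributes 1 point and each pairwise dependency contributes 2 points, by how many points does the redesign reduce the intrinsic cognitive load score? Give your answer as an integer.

Original: 7 × 1 + 8 × 2 = 7 + 16 = 23.
Redesigned: 5 × 1 + 5 × 2 = 5 + 10 = 15.
Reduction = 23 − 15 = 8.

8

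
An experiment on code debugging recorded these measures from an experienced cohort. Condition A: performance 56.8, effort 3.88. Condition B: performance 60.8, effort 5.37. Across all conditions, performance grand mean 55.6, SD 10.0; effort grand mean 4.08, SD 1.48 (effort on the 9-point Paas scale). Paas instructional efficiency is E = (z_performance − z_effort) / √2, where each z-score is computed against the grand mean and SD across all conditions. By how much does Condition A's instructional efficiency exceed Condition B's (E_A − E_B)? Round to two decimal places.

0.43

Condition A: z_P = (56.8 − 55.6)/10.0 = 0.1200; z_E = (3.88 − 4.08)/1.48 = -0.1351; E_A = (0.1200 − (-0.1351))/√2 = 0.1804.
Condition B: z_P = (60.8 − 55.6)/10.0 = 0.5200; z_E = (5.37 − 4.08)/1.48 = 0.8716; E_B = (0.5200 − 0.8716)/√2 = -0.2486.
E_A − E_B = 0.1804 − (-0.2486) = 0.4290 ≈ 0.43.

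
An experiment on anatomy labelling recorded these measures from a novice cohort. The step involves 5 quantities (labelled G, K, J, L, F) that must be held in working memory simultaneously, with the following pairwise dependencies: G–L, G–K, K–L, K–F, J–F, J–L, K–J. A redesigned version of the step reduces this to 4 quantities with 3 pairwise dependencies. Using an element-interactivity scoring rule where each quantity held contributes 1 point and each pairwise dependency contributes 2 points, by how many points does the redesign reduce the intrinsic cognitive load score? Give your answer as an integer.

Original: 5 × 1 + 7 × 2 = 5 + 14 = 19.
Redesigned: 4 × 1 + 3 × 2 = 4 + 6 = 10.
Reduction = 19 − 10 = 9.

9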